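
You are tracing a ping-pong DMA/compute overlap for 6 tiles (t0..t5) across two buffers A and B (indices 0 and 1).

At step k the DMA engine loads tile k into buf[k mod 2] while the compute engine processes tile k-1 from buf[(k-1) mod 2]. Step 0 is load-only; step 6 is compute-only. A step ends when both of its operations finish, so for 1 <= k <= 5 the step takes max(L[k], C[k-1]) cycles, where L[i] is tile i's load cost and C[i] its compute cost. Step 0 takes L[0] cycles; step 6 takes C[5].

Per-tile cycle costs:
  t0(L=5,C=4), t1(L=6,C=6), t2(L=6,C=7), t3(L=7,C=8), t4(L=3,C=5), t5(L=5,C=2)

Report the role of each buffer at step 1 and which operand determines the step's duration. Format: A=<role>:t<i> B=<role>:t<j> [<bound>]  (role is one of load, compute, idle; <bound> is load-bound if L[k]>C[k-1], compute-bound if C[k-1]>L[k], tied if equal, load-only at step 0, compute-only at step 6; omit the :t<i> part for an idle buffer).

step 1: A=compute:t0 B=load:t1 [load-bound]

step 0: L[0]=5 → dur=5, Σ=5 | A=load:t0 B=idle [load-only]
step 1: L[1]=6 C[0]=4 → dur=6, Σ=11 | A=compute:t0 B=load:t1 [load-bound]
step 2: L[2]=6 C[1]=6 → dur=6, Σ=17 | A=load:t2 B=compute:t1 [tied]
step 3: L[3]=7 C[2]=7 → dur=7, Σ=24 | A=compute:t2 B=load:t3 [tied]
step 4: L[4]=3 C[3]=8 → dur=8, Σ=32 | A=load:t4 B=compute:t3 [compute-bound]
step 5: L[5]=5 C[4]=5 → dur=5, Σ=37 | A=compute:t4 B=load:t5 [tied]
step 6: C[5]=2 → dur=2, Σ=39 | A=idle B=compute:t5 [compute-only]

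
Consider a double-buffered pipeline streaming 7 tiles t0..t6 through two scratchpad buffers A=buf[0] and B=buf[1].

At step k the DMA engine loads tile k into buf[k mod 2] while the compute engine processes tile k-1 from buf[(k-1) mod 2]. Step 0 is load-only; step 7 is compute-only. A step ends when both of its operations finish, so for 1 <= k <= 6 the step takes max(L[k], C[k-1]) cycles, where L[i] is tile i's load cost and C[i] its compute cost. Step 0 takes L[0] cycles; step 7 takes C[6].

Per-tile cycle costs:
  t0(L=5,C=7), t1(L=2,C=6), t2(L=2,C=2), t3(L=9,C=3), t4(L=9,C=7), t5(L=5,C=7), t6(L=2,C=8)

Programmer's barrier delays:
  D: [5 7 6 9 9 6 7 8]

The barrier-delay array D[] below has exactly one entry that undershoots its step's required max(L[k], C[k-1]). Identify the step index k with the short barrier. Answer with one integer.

hazard at step 5

k=0 barrier L[0]=5→5c, D[0]=5 ok
k=1 barrier max(L[1]=2,C[0]=7)→7c, D[1]=7 ok
k=2 barrier max(L[2]=2,C[1]=6)→6c, D[2]=6 ok
k=3 barrier max(L[3]=9,C[2]=2)→9c, D[3]=9 ok
k=4 barrier max(L[4]=9,C[3]=3)→9c, D[4]=9 ok
k=5 barrier max(L[5]=5,C[4]=7)→7c, D[5]=6 SHORT
k=6 barrier max(L[6]=2,C[5]=7)→7c, D[6]=7 ok
k=7 barrier C[6]=8→8c, D[7]=8 ok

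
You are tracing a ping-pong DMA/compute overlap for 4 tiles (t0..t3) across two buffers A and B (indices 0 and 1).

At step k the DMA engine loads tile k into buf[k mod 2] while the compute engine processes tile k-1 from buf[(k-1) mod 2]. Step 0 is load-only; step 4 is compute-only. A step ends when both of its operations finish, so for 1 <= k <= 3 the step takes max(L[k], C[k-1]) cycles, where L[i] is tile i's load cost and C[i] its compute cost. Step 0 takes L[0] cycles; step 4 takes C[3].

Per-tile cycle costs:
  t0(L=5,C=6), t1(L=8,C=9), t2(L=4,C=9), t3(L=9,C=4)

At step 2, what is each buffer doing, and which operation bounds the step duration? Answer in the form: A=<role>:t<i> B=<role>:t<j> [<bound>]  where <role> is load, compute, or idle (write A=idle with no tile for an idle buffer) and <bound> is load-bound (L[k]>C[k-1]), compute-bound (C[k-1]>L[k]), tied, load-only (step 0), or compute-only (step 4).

step 2: A=load:t2 B=compute:t1 [compute-bound]

  0. 5=5c; end=5; A:t0 B:-
  1. max(8,6)=8c; end=13; A:t0 B:t1
  2. max(4,9)=9c; end=22; A:t2 B:t1
  3. max(9,9)=9c; end=31; A:t2 B:t3
  4. 4=4c; end=35; A:t2 B:t3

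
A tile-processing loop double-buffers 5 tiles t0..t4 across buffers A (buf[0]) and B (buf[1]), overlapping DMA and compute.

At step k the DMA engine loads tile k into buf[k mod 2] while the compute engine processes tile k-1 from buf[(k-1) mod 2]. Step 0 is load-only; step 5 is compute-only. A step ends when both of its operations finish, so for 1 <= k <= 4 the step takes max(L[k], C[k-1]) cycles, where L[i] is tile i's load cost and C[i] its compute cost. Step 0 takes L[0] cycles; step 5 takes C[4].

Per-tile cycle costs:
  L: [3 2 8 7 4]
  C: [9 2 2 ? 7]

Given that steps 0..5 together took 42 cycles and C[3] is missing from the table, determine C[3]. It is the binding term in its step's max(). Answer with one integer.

C[3] = 8

step 0 = dur = L[0]=3 = 3
step 1 = dur = max(L[1]=2, C[0]=9) = 9
step 2 = dur = max(L[2]=8, C[1]=2) = 8
step 3 = dur = max(L[3]=7, C[2]=2) = 7
step 4 = dur = max(L[4]=4, C[3]=?) = C[3]  (unknown; binding)
step 5 = dur = C[4]=7 = 7
sum of known step durations = 34
dur[4] = total - known = 42 - 34 = 8
C[3] is the binding max in step 4, so C[3] = dur[4] = 8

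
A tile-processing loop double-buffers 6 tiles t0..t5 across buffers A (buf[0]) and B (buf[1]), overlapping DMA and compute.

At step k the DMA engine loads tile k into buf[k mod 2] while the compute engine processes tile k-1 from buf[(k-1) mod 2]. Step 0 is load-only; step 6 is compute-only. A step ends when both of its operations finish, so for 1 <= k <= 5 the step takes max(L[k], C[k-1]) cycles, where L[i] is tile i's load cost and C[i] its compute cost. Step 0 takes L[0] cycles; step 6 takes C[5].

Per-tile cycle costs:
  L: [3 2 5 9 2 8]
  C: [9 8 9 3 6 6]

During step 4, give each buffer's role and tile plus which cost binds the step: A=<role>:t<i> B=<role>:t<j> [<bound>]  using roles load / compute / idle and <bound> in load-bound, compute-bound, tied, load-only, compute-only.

  0. 3=3c; end=3; A:t0 B:-
  1. max(2,9)=9c; end=12; A:t0 B:t1
  2. max(5,8)=8c; end=20; A:t2 B:t1
  3. max(9,9)=9c; end=29; A:t2 B:t3
  4. max(2,3)=3c; end=32; A:t4 B:t3
  5. max(8,6)=8c; end=40; A:t4 B:t5
  6. 6=6c; end=46; A:t4 B:t5

step 4: A=load:t4 B=compute:t3 [compute-bound]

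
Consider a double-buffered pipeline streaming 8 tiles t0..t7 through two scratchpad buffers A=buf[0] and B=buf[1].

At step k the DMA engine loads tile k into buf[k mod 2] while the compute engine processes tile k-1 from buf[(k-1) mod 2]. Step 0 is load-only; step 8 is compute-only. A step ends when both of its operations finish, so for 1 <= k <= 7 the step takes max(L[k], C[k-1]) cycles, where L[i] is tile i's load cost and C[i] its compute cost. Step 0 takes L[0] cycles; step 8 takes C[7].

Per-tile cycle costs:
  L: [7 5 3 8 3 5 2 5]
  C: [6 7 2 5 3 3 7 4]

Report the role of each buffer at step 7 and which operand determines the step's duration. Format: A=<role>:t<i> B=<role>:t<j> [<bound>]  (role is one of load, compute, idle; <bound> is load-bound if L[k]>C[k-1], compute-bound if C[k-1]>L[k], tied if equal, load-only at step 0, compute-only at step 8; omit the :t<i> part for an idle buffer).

  0. 7=7c; end=7; A:t0 B:-
  1. max(5,6)=6c; end=13; A:t0 B:t1
  2. max(3,7)=7c; end=20; A:t2 B:t1
  3. max(8,2)=8c; end=28; A:t2 B:t3
  4. max(3,5)=5c; end=33; A:t4 B:t3
  5. max(5,3)=5c; end=38; A:t4 B:t5
  6. max(2,3)=3c; end=41; A:t6 B:t5
  7. max(5,7)=7c; end=48; A:t6 B:t7
  8. 4=4c; end=52; A:t6 B:t7

step 7: A=compute:t6 B=load:t7 [compute-bound]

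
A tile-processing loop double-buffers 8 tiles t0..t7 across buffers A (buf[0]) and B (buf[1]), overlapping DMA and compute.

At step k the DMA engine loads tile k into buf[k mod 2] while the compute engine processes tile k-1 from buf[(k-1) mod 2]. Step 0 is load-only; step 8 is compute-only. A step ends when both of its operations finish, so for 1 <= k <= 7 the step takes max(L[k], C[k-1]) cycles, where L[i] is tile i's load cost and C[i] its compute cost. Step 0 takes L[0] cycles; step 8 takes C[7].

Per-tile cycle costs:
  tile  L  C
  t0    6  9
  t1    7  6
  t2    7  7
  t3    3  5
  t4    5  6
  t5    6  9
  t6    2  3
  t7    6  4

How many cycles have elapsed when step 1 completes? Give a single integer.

k=0 load=t0/6c comp=- wait=6 total=6
k=1 load=t1/7c comp=t0/9c wait=9 total=15
k=2 load=t2/7c comp=t1/6c wait=7 total=22
k=3 load=t3/3c comp=t2/7c wait=7 total=29
k=4 load=t4/5c comp=t3/5c wait=5 total=34
k=5 load=t5/6c comp=t4/6c wait=6 total=40
k=6 load=t6/2c comp=t5/9c wait=9 total=49
k=7 load=t7/6c comp=t6/3c wait=6 total=55
k=8 load=- comp=t7/4c wait=4 total=59

end_cycle[1] = 15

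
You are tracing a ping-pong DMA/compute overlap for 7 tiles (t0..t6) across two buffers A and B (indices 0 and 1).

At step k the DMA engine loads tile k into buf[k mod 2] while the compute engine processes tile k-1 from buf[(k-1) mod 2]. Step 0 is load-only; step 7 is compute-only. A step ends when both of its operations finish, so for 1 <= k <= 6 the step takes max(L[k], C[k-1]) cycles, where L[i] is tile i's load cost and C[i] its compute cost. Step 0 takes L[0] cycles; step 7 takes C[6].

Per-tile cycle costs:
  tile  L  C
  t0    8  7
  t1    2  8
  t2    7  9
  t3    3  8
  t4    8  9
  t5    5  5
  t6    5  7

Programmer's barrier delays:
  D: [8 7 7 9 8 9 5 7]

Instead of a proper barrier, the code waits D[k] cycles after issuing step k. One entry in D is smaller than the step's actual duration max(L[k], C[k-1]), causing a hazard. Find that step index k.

[0] required=L[0]=8=8 vs D=8 ok
[1] required=max(L[1]=2,C[0]=7)=7 vs D=7 ok
[2] required=max(L[2]=7,C[1]=8)=8 vs D=7 SHORT
[3] required=max(L[3]=3,C[2]=9)=9 vs D=9 ok
[4] required=max(L[4]=8,C[3]=8)=8 vs D=8 ok
[5] required=max(L[5]=5,C[4]=9)=9 vs D=9 ok
[6] required=max(L[6]=5,C[5]=5)=5 vs D=5 ok
[7] required=C[6]=7=7 vs D=7 ok

hazard at step 2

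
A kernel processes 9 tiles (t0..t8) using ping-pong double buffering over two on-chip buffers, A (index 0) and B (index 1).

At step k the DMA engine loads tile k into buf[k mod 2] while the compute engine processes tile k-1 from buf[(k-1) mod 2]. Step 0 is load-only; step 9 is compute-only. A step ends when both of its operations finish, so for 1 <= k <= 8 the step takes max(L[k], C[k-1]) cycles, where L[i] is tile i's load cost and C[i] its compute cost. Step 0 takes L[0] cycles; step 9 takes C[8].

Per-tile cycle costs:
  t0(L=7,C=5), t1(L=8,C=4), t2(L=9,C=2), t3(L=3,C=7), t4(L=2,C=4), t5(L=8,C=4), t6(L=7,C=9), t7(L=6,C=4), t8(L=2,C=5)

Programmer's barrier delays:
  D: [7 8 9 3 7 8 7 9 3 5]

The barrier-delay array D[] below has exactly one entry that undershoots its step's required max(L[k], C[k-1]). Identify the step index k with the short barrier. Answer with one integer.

hazard at step 8

step 0: need L[0]=7 = 7; D[0]=7 ok
step 1: need max(L[1]=8,C[0]=5) = 8; D[1]=8 ok
step 2: need max(L[2]=9,C[1]=4) = 9; D[2]=9 ok
step 3: need max(L[3]=3,C[2]=2) = 3; D[3]=3 ok
step 4: need max(L[4]=2,C[3]=7) = 7; D[4]=7 ok
step 5: need max(L[5]=8,C[4]=4) = 8; D[5]=8 ok
step 6: need max(L[6]=7,C[5]=4) = 7; D[6]=7 ok
step 7: need max(L[7]=6,C[6]=9) = 9; D[7]=9 ok
step 8: need max(L[8]=2,C[7]=4) = 4; D[8]=3 SHORT
step 9: need C[8]=5 = 5; D[9]=5 ok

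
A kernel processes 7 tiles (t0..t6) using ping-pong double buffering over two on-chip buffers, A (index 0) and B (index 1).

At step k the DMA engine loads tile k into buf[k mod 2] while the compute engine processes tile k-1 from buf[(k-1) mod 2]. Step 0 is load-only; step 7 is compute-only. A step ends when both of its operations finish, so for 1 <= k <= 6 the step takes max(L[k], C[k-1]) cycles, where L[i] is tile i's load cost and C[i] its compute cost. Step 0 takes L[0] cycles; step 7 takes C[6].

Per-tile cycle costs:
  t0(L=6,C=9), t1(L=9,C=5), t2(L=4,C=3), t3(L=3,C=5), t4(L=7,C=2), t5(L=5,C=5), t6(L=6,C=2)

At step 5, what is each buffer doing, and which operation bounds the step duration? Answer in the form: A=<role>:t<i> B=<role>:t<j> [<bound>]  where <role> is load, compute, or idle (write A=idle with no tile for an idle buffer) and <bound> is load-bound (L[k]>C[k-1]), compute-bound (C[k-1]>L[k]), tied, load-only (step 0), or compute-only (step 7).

k=0 load=t0/6c comp=- wait=6 total=6
k=1 load=t1/9c comp=t0/9c wait=9 total=15
k=2 load=t2/4c comp=t1/5c wait=5 total=20
k=3 load=t3/3c comp=t2/3c wait=3 total=23
k=4 load=t4/7c comp=t3/5c wait=7 total=30
k=5 load=t5/5c comp=t4/2c wait=5 total=35
k=6 load=t6/6c comp=t5/5c wait=6 total=41
k=7 load=- comp=t6/2c wait=2 total=43

step 5: A=compute:t4 B=load:t5 [load-bound]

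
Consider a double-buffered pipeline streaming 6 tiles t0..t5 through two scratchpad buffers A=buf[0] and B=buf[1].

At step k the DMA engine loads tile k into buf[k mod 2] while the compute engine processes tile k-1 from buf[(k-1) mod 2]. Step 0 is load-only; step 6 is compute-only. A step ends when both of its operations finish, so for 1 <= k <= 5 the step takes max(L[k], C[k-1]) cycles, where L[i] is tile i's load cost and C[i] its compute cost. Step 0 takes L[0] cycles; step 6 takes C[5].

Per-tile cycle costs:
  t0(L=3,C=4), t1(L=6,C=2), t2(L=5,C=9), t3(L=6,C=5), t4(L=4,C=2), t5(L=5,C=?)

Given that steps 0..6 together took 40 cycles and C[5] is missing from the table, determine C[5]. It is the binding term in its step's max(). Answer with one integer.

step 0 = dur = L[0]=3 = 3
step 1 = dur = max(L[1]=6, C[0]=4) = 6
step 2 = dur = max(L[2]=5, C[1]=2) = 5
step 3 = dur = max(L[3]=6, C[2]=9) = 9
step 4 = dur = max(L[4]=4, C[3]=5) = 5
step 5 = dur = max(L[5]=5, C[4]=2) = 5
step 6 = dur = C[5]=? = C[5]  (unknown; binding)
sum of known step durations = 33
dur[6] = total - known = 40 - 33 = 7
C[5] is the binding max in step 6, so C[5] = dur[6] = 7

C[5] = 7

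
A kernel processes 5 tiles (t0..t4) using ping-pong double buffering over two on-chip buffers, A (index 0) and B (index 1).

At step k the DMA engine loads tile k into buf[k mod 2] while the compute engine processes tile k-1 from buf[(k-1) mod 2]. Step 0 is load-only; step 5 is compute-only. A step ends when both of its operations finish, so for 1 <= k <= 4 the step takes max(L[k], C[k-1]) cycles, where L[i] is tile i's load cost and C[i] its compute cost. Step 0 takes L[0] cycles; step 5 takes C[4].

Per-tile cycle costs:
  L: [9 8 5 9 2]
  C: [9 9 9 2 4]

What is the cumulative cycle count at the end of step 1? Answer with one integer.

k=0 load=t0/9c comp=- wait=9 total=9
k=1 load=t1/8c comp=t0/9c wait=9 total=18
k=2 load=t2/5c comp=t1/9c wait=9 total=27
k=3 load=t3/9c comp=t2/9c wait=9 total=36
k=4 load=t4/2c comp=t3/2c wait=2 total=38
k=5 load=- comp=t4/4c wait=4 total=42

end_cycle[1] = 18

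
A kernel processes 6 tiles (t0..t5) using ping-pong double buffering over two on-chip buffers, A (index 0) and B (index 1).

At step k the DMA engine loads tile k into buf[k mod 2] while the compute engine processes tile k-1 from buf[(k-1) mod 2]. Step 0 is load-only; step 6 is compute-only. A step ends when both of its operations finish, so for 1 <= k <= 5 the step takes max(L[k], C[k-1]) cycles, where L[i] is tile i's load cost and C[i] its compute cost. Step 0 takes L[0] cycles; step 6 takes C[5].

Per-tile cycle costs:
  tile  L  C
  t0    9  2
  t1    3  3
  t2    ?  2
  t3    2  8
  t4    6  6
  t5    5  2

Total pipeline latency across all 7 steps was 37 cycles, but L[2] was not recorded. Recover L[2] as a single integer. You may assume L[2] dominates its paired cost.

step 0 = dur = L[0]=9 = 9
step 1 = dur = max(L[1]=3, C[0]=2) = 3
step 2 = dur = max(L[2]=?, C[1]=3) = L[2]  (unknown; binding)
step 3 = dur = max(L[3]=2, C[2]=2) = 2
step 4 = dur = max(L[4]=6, C[3]=8) = 8
step 5 = dur = max(L[5]=5, C[4]=6) = 6
step 6 = dur = C[5]=2 = 2
sum of known step durations = 30
dur[2] = total - known = 37 - 30 = 7
L[2] is the binding max in step 2, so L[2] = dur[2] = 7

L[2] = 7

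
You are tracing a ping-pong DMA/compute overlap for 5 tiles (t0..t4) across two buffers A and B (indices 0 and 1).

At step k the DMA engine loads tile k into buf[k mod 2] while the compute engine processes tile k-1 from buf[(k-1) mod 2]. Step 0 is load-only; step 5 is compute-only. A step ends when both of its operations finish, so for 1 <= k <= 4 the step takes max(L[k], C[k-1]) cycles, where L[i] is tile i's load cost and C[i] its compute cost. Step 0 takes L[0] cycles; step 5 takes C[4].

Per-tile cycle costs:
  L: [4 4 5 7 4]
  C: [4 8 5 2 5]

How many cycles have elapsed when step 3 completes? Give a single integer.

step 0: L[0]=4 → dur=4, Σ=4 | A=load:t0 B=idle [load-only]
step 1: L[1]=4 C[0]=4 → dur=4, Σ=8 | A=compute:t0 B=load:t1 [tied]
step 2: L[2]=5 C[1]=8 → dur=8, Σ=16 | A=load:t2 B=compute:t1 [compute-bound]
step 3: L[3]=7 C[2]=5 → dur=7, Σ=23 | A=compute:t2 B=load:t3 [load-bound]
step 4: L[4]=4 C[3]=2 → dur=4, Σ=27 | A=load:t4 B=compute:t3 [load-bound]
step 5: C[4]=5 → dur=5, Σ=32 | A=compute:t4 B=idle [compute-only]

end_cycle[3] = 23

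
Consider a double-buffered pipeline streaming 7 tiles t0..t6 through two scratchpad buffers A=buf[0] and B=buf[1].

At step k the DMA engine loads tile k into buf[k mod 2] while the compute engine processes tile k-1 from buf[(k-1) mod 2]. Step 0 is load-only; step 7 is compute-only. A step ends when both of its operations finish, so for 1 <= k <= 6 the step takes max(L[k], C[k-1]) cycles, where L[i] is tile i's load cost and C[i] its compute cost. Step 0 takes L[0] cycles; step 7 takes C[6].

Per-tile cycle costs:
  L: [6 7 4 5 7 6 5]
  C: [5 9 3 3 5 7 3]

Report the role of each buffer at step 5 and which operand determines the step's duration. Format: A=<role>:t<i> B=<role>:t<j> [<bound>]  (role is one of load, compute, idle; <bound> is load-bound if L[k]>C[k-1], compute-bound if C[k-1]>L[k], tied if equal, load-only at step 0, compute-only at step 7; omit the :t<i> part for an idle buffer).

step 5: A=compute:t4 B=load:t5 [load-bound]

k=0 load=t0/6c comp=- wait=6 total=6
k=1 load=t1/7c comp=t0/5c wait=7 total=13
k=2 load=t2/4c comp=t1/9c wait=9 total=22
k=3 load=t3/5c comp=t2/3c wait=5 total=27
k=4 load=t4/7c comp=t3/3c wait=7 total=34
k=5 load=t5/6c comp=t4/5c wait=6 total=40
k=6 load=t6/5c comp=t5/7c wait=7 total=47
k=7 load=- comp=t6/3c wait=3 total=50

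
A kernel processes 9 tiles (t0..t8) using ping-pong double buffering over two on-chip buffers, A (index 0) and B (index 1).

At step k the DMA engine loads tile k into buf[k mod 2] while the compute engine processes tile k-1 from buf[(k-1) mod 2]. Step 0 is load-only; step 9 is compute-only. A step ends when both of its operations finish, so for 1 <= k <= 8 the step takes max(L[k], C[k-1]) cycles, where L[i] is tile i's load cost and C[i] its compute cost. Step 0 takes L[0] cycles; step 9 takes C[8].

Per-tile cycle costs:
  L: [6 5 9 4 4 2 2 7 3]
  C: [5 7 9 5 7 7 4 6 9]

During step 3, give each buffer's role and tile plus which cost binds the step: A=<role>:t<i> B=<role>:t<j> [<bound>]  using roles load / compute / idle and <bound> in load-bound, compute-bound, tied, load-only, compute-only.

[0] DMA t0→A (6c) ∥ CU idle ⇒ 6c, clock 6
[1] DMA t1→B (5c) ∥ CU A:t0 (5c) ⇒ 5c, clock 11
[2] DMA t2→A (9c) ∥ CU B:t1 (7c) ⇒ 9c, clock 20
[3] DMA t3→B (4c) ∥ CU A:t2 (9c) ⇒ 9c, clock 29
[4] DMA t4→A (4c) ∥ CU B:t3 (5c) ⇒ 5c, clock 34
[5] DMA t5→B (2c) ∥ CU A:t4 (7c) ⇒ 7c, clock 41
[6] DMA t6→A (2c) ∥ CU B:t5 (7c) ⇒ 7c, clock 48
[7] DMA t7→B (7c) ∥ CU A:t6 (4c) ⇒ 7c, clock 55
[8] DMA t8→A (3c) ∥ CU B:t7 (6c) ⇒ 6c, clock 61
[9] DMA idle ∥ CU A:t8 (9c) ⇒ 9c, clock 70

step 3: A=compute:t2 B=load:t3 [compute-bound]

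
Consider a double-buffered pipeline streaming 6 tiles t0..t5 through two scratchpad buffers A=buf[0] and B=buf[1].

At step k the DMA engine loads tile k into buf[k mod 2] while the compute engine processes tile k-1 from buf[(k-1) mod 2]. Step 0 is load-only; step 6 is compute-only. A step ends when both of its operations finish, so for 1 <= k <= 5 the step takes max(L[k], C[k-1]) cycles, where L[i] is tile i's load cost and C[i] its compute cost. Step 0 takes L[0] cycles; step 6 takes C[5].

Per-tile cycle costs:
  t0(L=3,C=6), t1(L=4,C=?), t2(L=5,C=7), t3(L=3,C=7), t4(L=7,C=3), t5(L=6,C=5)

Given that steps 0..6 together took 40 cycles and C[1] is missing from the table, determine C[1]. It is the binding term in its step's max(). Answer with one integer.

C[1] = 6

step 0 = dur = L[0]=3 = 3
step 1 = dur = max(L[1]=4, C[0]=6) = 6
step 2 = dur = max(L[2]=5, C[1]=?) = C[1]  (unknown; binding)
step 3 = dur = max(L[3]=3, C[2]=7) = 7
step 4 = dur = max(L[4]=7, C[3]=7) = 7
step 5 = dur = max(L[5]=6, C[4]=3) = 6
step 6 = dur = C[5]=5 = 5
sum of known step durations = 34
dur[2] = total - known = 40 - 34 = 6
C[1] is the binding max in step 2, so C[1] = dur[2] = 6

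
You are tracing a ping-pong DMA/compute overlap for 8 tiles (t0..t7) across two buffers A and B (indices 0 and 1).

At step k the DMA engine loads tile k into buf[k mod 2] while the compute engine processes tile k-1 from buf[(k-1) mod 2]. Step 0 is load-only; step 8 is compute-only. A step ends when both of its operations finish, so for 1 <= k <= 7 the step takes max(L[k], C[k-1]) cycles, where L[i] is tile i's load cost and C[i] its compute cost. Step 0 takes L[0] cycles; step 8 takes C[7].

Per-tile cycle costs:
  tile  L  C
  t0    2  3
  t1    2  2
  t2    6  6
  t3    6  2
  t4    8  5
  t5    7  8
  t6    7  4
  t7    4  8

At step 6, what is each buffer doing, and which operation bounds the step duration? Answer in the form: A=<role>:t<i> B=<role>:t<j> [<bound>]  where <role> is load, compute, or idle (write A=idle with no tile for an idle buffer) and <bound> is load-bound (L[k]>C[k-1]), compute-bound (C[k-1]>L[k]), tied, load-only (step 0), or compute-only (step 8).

[0] DMA t0→A (2c) ∥ CU idle ⇒ 2c, clock 2
[1] DMA t1→B (2c) ∥ CU A:t0 (3c) ⇒ 3c, clock 5
[2] DMA t2→A (6c) ∥ CU B:t1 (2c) ⇒ 6c, clock 11
[3] DMA t3→B (6c) ∥ CU A:t2 (6c) ⇒ 6c, clock 17
[4] DMA t4→A (8c) ∥ CU B:t3 (2c) ⇒ 8c, clock 25
[5] DMA t5→B (7c) ∥ CU A:t4 (5c) ⇒ 7c, clock 32
[6] DMA t6→A (7c) ∥ CU B:t5 (8c) ⇒ 8c, clock 40
[7] DMA t7→B (4c) ∥ CU A:t6 (4c) ⇒ 4c, clock 44
[8] DMA idle ∥ CU B:t7 (8c) ⇒ 8c, clock 52

step 6: A=load:t6 B=compute:t5 [compute-bound]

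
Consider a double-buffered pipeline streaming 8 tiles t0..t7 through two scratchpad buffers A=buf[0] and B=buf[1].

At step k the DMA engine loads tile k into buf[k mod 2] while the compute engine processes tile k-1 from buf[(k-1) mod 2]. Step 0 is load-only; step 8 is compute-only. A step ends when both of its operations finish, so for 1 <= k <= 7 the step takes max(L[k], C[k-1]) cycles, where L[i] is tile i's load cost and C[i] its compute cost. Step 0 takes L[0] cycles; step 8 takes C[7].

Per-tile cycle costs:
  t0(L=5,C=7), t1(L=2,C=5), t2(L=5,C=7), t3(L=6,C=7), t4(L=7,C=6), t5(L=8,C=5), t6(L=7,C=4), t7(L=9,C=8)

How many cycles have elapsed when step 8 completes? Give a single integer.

end_cycle[8] = 63

[0] DMA t0→A (5c) ∥ CU idle ⇒ 5c, clock 5
[1] DMA t1→B (2c) ∥ CU A:t0 (7c) ⇒ 7c, clock 12
[2] DMA t2→A (5c) ∥ CU B:t1 (5c) ⇒ 5c, clock 17
[3] DMA t3→B (6c) ∥ CU A:t2 (7c) ⇒ 7c, clock 24
[4] DMA t4→A (7c) ∥ CU B:t3 (7c) ⇒ 7c, clock 31
[5] DMA t5→B (8c) ∥ CU A:t4 (6c) ⇒ 8c, clock 39
[6] DMA t6→A (7c) ∥ CU B:t5 (5c) ⇒ 7c, clock 46
[7] DMA t7→B (9c) ∥ CU A:t6 (4c) ⇒ 9c, clock 55
[8] DMA idle ∥ CU B:t7 (8c) ⇒ 8c, clock 63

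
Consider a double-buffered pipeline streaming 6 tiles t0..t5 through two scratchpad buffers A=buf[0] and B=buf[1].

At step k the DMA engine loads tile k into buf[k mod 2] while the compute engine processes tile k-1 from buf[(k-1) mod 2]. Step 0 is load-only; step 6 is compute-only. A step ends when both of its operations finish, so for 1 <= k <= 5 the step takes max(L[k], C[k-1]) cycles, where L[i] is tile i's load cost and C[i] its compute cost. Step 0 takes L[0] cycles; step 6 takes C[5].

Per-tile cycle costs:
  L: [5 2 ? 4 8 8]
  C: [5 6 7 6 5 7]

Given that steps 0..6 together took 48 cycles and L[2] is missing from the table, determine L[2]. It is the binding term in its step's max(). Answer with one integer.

step 0 | dur = L[0]=5 = 5
step 1 | dur = max(L[1]=2, C[0]=5) = 5
step 2 | dur = max(L[2]=?, C[1]=6) = L[2]  (unknown; binding)
step 3 | dur = max(L[3]=4, C[2]=7) = 7
step 4 | dur = max(L[4]=8, C[3]=6) = 8
step 5 | dur = max(L[5]=8, C[4]=5) = 8
step 6 | dur = C[5]=7 = 7
sum of known step durations = 40
dur[2] = total - known = 48 - 40 = 8
L[2] is the binding max in step 2, so L[2] = dur[2] = 8

L[2] = 8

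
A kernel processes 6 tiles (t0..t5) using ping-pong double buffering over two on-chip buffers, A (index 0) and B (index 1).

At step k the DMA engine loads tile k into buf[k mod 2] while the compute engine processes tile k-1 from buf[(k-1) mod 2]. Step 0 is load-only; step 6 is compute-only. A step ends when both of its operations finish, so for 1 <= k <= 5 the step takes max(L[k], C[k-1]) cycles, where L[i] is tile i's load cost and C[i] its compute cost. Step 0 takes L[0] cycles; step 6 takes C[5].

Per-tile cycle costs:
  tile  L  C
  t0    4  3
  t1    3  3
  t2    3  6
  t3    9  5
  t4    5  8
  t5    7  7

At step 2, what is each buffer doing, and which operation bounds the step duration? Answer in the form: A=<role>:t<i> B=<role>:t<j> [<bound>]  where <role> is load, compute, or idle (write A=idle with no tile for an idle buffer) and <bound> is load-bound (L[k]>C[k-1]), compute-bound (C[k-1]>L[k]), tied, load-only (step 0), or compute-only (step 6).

step 2: A=load:t2 B=compute:t1 [tied]

[0] DMA t0→A (4c) ∥ CU idle ⇒ 4c, clock 4
[1] DMA t1→B (3c) ∥ CU A:t0 (3c) ⇒ 3c, clock 7
[2] DMA t2→A (3c) ∥ CU B:t1 (3c) ⇒ 3c, clock 10
[3] DMA t3→B (9c) ∥ CU A:t2 (6c) ⇒ 9c, clock 19
[4] DMA t4→A (5c) ∥ CU B:t3 (5c) ⇒ 5c, clock 24
[5] DMA t5→B (7c) ∥ CU A:t4 (8c) ⇒ 8c, clock 32
[6] DMA idle ∥ CU B:t5 (7c) ⇒ 7c, clock 39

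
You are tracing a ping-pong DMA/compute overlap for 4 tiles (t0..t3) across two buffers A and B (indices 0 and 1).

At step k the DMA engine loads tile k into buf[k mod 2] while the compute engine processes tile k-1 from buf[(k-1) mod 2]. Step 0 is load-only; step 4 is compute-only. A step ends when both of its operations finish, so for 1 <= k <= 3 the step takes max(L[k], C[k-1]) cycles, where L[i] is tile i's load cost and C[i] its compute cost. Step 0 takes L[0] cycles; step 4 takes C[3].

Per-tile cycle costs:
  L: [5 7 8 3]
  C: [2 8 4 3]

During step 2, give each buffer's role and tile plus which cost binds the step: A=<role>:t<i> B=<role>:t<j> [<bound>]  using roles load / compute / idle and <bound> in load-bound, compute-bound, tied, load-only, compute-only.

  0. 5=5c; end=5; A:t0 B:-
  1. max(7,2)=7c; end=12; A:t0 B:t1
  2. max(8,8)=8c; end=20; A:t2 B:t1
  3. max(3,4)=4c; end=24; A:t2 B:t3
  4. 3=3c; end=27; A:t2 B:t3

step 2: A=load:t2 B=compute:t1 [tied]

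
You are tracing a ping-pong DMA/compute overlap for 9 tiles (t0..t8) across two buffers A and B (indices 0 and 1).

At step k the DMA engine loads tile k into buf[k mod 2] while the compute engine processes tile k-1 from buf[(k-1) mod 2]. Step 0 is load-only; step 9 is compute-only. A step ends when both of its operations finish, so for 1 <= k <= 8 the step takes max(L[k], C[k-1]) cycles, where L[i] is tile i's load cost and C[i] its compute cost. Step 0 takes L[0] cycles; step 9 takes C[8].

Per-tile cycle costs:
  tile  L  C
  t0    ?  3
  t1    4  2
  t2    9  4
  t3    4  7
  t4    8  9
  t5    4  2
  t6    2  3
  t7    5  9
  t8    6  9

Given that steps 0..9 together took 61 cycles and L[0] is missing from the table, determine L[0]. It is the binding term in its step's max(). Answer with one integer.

step 0: dur = L[0]=? = L[0]  (unknown; binding)
step 1: dur = max(L[1]=4, C[0]=3) = 4
step 2: dur = max(L[2]=9, C[1]=2) = 9
step 3: dur = max(L[3]=4, C[2]=4) = 4
step 4: dur = max(L[4]=8, C[3]=7) = 8
step 5: dur = max(L[5]=4, C[4]=9) = 9
step 6: dur = max(L[6]=2, C[5]=2) = 2
step 7: dur = max(L[7]=5, C[6]=3) = 5
step 8: dur = max(L[8]=6, C[7]=9) = 9
step 9: dur = C[8]=9 = 9
sum of known step durations = 59
dur[0] = total - known = 61 - 59 = 2
L[0] is the binding max in step 0, so L[0] = dur[0] = 2

L[0] = 2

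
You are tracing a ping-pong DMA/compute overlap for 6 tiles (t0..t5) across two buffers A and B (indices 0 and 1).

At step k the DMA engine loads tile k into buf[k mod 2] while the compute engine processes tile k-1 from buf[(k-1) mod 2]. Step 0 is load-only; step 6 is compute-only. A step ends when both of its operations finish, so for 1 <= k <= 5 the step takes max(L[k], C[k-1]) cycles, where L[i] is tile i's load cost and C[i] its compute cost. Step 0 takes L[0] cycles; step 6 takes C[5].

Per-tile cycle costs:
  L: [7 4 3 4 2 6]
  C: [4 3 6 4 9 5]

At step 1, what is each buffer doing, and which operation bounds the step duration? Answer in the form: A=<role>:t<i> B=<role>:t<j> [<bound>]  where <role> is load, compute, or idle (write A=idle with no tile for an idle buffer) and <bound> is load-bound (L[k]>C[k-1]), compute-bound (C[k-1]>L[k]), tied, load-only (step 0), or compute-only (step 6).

step 1: A=compute:t0 B=load:t1 [tied]

k=0 load=t0/7c comp=- wait=7 total=7
k=1 load=t1/4c comp=t0/4c wait=4 total=11
k=2 load=t2/3c comp=t1/3c wait=3 total=14
k=3 load=t3/4c comp=t2/6c wait=6 total=20
k=4 load=t4/2c comp=t3/4c wait=4 total=24
k=5 load=t5/6c comp=t4/9c wait=9 total=33
k=6 load=- comp=t5/5c wait=5 total=38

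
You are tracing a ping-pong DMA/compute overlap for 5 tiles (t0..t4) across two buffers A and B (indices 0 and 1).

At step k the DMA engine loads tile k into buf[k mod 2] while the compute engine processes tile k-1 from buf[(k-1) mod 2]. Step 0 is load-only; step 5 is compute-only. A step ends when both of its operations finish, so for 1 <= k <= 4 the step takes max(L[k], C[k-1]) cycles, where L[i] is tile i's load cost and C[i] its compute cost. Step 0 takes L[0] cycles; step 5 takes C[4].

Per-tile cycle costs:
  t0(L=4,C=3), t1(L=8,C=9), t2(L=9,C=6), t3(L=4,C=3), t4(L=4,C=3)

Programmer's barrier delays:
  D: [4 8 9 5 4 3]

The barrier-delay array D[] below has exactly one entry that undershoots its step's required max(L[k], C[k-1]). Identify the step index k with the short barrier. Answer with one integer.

hazard at step 3

[0] required=L[0]=4=4 vs D=4 ok
[1] required=max(L[1]=8,C[0]=3)=8 vs D=8 ok
[2] required=max(L[2]=9,C[1]=9)=9 vs D=9 ok
[3] required=max(L[3]=4,C[2]=6)=6 vs D=5 SHORT
[4] required=max(L[4]=4,C[3]=3)=4 vs D=4 ok
[5] required=C[4]=3=3 vs D=3 ok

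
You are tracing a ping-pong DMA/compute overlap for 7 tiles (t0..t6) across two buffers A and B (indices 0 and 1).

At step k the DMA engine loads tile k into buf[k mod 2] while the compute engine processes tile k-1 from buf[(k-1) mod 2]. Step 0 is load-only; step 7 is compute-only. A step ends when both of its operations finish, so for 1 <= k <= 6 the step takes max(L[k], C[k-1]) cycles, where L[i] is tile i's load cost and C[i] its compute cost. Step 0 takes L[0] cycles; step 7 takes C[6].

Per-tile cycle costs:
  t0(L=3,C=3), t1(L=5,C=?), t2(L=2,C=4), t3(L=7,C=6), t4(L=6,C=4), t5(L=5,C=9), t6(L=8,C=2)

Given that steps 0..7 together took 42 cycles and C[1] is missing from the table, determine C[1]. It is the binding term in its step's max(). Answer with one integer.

step 0 = dur = L[0]=3 = 3
step 1 = dur = max(L[1]=5, C[0]=3) = 5
step 2 = dur = max(L[2]=2, C[1]=?) = C[1]  (unknown; binding)
step 3 = dur = max(L[3]=7, C[2]=4) = 7
step 4 = dur = max(L[4]=6, C[3]=6) = 6
step 5 = dur = max(L[5]=5, C[4]=4) = 5
step 6 = dur = max(L[6]=8, C[5]=9) = 9
step 7 = dur = C[6]=2 = 2
sum of known step durations = 37
dur[2] = total - known = 42 - 37 = 5
C[1] is the binding max in step 2, so C[1] = dur[2] = 5

C[1] = 5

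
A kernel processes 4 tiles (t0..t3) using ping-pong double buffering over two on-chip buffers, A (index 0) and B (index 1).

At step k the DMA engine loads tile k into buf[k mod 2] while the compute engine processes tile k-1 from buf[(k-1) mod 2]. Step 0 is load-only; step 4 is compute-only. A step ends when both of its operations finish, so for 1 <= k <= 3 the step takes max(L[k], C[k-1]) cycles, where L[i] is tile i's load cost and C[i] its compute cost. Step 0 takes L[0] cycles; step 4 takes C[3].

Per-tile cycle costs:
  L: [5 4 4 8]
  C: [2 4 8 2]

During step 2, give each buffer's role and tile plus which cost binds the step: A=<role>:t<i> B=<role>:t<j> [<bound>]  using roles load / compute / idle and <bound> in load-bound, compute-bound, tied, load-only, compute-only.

[0] DMA t0→A (5c) ∥ CU idle ⇒ 5c, clock 5
[1] DMA t1→B (4c) ∥ CU A:t0 (2c) ⇒ 4c, clock 9
[2] DMA t2→A (4c) ∥ CU B:t1 (4c) ⇒ 4c, clock 13
[3] DMA t3→B (8c) ∥ CU A:t2 (8c) ⇒ 8c, clock 21
[4] DMA idle ∥ CU B:t3 (2c) ⇒ 2c, clock 23

step 2: A=load:t2 B=compute:t1 [tied]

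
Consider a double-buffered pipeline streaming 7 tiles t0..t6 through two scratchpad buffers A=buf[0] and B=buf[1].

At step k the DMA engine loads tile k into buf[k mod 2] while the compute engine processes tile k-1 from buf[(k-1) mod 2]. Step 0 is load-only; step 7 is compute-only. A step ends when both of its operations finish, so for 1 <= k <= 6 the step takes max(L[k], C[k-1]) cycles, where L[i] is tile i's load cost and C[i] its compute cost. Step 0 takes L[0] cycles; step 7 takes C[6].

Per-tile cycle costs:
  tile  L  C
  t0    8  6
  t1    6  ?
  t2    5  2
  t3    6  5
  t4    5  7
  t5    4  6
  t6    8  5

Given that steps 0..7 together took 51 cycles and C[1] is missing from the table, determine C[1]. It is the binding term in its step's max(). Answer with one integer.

step 0 | dur = L[0]=8 = 8
step 1 | dur = max(L[1]=6, C[0]=6) = 6
step 2 | dur = max(L[2]=5, C[1]=?) = C[1]  (unknown; binding)
step 3 | dur = max(L[3]=6, C[2]=2) = 6
step 4 | dur = max(L[4]=5, C[3]=5) = 5
step 5 | dur = max(L[5]=4, C[4]=7) = 7
step 6 | dur = max(L[6]=8, C[5]=6) = 8
step 7 | dur = C[6]=5 = 5
sum of known step durations = 45
dur[2] = total - known = 51 - 45 = 6
C[1] is the binding max in step 2, so C[1] = dur[2] = 6

C[1] = 6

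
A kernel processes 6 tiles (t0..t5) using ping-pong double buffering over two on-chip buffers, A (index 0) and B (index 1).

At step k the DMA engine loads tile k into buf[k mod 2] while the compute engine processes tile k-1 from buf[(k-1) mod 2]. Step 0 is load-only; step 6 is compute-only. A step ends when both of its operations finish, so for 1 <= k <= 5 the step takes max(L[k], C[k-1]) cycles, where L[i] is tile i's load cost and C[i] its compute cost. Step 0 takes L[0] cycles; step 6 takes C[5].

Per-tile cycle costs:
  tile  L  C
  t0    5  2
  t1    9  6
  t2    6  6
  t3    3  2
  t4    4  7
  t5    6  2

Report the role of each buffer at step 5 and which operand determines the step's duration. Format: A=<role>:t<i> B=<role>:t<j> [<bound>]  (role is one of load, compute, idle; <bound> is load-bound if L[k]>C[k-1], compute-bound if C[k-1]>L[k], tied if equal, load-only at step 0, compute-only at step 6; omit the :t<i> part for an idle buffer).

step 5: A=compute:t4 B=load:t5 [compute-bound]

step 0: L[0]=5 → dur=5, Σ=5 | A=load:t0 B=idle [load-only]
step 1: L[1]=9 C[0]=2 → dur=9, Σ=14 | A=compute:t0 B=load:t1 [load-bound]
step 2: L[2]=6 C[1]=6 → dur=6, Σ=20 | A=load:t2 B=compute:t1 [tied]
step 3: L[3]=3 C[2]=6 → dur=6, Σ=26 | A=compute:t2 B=load:t3 [compute-bound]
step 4: L[4]=4 C[3]=2 → dur=4, Σ=30 | A=load:t4 B=compute:t3 [load-bound]
step 5: L[5]=6 C[4]=7 → dur=7, Σ=37 | A=compute:t4 B=load:t5 [compute-bound]
step 6: C[5]=2 → dur=2, Σ=39 | A=idle B=compute:t5 [compute-only]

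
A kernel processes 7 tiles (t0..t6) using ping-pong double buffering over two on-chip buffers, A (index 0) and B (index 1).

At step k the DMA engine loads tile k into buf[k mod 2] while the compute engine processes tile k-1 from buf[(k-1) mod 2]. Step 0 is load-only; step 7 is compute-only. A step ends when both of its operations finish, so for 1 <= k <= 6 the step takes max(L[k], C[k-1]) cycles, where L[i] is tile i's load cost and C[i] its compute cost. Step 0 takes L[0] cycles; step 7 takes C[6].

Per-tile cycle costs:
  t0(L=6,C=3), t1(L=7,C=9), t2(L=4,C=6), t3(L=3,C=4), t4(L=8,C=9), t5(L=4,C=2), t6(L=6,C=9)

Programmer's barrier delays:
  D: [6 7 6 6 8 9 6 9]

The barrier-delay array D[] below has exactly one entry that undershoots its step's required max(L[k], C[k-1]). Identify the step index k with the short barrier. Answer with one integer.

hazard at step 2

k=0 barrier L[0]=6→6c, D[0]=6 ok
k=1 barrier max(L[1]=7,C[0]=3)→7c, D[1]=7 ok
k=2 barrier max(L[2]=4,C[1]=9)→9c, D[2]=6 SHORT
k=3 barrier max(L[3]=3,C[2]=6)→6c, D[3]=6 ok
k=4 barrier max(L[4]=8,C[3]=4)→8c, D[4]=8 ok
k=5 barrier max(L[5]=4,C[4]=9)→9c, D[5]=9 ok
k=6 barrier max(L[6]=6,C[5]=2)→6c, D[6]=6 ok
k=7 barrier C[6]=9→9c, D[7]=9 ok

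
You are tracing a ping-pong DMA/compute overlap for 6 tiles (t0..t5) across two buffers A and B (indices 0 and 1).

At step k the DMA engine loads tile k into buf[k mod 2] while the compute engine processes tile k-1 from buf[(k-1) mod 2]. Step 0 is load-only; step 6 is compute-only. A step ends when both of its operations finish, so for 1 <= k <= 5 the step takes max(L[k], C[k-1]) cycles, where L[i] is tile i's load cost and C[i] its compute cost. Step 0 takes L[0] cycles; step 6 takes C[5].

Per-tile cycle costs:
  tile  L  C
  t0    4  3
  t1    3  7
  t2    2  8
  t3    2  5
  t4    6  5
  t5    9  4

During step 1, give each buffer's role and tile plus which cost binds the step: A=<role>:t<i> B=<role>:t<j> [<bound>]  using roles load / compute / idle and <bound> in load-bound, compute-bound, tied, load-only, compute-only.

step 1: A=compute:t0 B=load:t1 [tied]

  0. 4=4c; end=4; A:t0 B:-
  1. max(3,3)=3c; end=7; A:t0 B:t1
  2. max(2,7)=7c; end=14; A:t2 B:t1
  3. max(2,8)=8c; end=22; A:t2 B:t3
  4. max(6,5)=6c; end=28; A:t4 B:t3
  5. max(9,5)=9c; end=37; A:t4 B:t5
  6. 4=4c; end=41; A:t4 B:t5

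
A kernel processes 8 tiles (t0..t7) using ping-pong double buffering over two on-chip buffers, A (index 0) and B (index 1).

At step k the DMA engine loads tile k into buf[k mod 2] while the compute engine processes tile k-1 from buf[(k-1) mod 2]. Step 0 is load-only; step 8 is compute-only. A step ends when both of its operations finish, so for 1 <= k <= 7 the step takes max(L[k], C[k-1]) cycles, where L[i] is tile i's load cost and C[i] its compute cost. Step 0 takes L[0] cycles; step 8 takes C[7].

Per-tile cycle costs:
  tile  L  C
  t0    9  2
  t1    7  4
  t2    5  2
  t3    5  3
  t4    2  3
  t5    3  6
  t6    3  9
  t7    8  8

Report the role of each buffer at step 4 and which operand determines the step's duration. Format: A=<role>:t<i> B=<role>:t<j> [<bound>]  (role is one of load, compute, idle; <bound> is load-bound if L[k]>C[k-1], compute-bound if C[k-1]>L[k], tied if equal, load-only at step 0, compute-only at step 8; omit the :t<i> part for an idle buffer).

k=0 load=t0/9c comp=- wait=9 total=9
k=1 load=t1/7c comp=t0/2c wait=7 total=16
k=2 load=t2/5c comp=t1/4c wait=5 total=21
k=3 load=t3/5c comp=t2/2c wait=5 total=26
k=4 load=t4/2c comp=t3/3c wait=3 total=29
k=5 load=t5/3c comp=t4/3c wait=3 total=32
k=6 load=t6/3c comp=t5/6c wait=6 total=38
k=7 load=t7/8c comp=t6/9c wait=9 total=47
k=8 load=- comp=t7/8c wait=8 total=55

step 4: A=load:t4 B=compute:t3 [compute-bound]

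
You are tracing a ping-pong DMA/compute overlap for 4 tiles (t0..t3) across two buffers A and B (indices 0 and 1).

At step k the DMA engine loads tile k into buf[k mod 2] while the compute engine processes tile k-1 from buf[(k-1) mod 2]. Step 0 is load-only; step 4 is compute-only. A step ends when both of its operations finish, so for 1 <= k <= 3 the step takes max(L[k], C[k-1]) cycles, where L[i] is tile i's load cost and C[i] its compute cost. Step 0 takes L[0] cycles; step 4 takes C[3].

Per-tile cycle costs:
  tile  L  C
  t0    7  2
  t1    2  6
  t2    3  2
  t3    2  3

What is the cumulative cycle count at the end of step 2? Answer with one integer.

  0. 7=7c; end=7; A:t0 B:-
  1. max(2,2)=2c; end=9; A:t0 B:t1
  2. max(3,6)=6c; end=15; A:t2 B:t1
  3. max(2,2)=2c; end=17; A:t2 B:t3
  4. 3=3c; end=20; A:t2 B:t3

end_cycle[2] = 15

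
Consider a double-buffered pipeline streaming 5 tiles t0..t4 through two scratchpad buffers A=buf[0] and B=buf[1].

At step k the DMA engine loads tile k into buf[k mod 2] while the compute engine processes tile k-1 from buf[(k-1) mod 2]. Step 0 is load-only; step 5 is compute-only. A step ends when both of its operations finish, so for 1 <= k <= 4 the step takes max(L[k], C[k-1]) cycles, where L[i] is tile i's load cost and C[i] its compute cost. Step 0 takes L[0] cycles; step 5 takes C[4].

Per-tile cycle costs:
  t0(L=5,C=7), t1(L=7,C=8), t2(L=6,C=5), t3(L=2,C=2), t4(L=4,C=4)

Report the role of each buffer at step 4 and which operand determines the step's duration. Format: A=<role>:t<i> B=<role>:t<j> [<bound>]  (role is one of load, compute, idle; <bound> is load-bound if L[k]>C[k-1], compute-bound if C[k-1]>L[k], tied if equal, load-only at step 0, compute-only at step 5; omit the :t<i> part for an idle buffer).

step 0: L[0]=5 → dur=5, Σ=5 | A=load:t0 B=idle [load-only]
step 1: L[1]=7 C[0]=7 → dur=7, Σ=12 | A=compute:t0 B=load:t1 [tied]
step 2: L[2]=6 C[1]=8 → dur=8, Σ=20 | A=load:t2 B=compute:t1 [compute-bound]
step 3: L[3]=2 C[2]=5 → dur=5, Σ=25 | A=compute:t2 B=load:t3 [compute-bound]
step 4: L[4]=4 C[3]=2 → dur=4, Σ=29 | A=load:t4 B=compute:t3 [load-bound]
step 5: C[4]=4 → dur=4, Σ=33 | A=compute:t4 B=idle [compute-only]

step 4: A=load:t4 B=compute:t3 [load-bound]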